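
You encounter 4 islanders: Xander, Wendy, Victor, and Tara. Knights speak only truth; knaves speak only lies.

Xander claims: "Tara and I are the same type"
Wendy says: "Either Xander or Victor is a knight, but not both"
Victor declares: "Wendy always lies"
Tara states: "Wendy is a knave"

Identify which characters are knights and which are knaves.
Xander is a knight.
Wendy is a knave.
Victor is a knight.
Tara is a knight.

Verification:
- Xander (knight) says "Tara and I are the same type" - this is TRUE because Xander is a knight and Tara is a knight.
- Wendy (knave) says "Either Xander or Victor is a knight, but not both" - this is FALSE (a lie) because Xander is a knight and Victor is a knight.
- Victor (knight) says "Wendy always lies" - this is TRUE because Wendy is a knave.
- Tara (knight) says "Wendy is a knave" - this is TRUE because Wendy is a knave.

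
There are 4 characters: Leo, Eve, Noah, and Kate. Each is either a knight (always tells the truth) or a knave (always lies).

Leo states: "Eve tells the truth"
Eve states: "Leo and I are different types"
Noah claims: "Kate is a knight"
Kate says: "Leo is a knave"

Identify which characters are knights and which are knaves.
Leo is a knave.
Eve is a knave.
Noah is a knight.
Kate is a knight.

Verification:
- Leo (knave) says "Eve tells the truth" - this is FALSE (a lie) because Eve is a knave.
- Eve (knave) says "Leo and I are different types" - this is FALSE (a lie) because Eve is a knave and Leo is a knave.
- Noah (knight) says "Kate is a knight" - this is TRUE because Kate is a knight.
- Kate (knight) says "Leo is a knave" - this is TRUE because Leo is a knave.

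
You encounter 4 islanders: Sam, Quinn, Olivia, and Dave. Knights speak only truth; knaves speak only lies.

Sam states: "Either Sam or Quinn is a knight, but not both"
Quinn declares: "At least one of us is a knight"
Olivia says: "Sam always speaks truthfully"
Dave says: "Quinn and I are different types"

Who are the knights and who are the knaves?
Sam is a knave.
Quinn is a knave.
Olivia is a knave.
Dave is a knave.

Verification:
- Sam (knave) says "Either Sam or Quinn is a knight, but not both" - this is FALSE (a lie) because Sam is a knave and Quinn is a knave.
- Quinn (knave) says "At least one of us is a knight" - this is FALSE (a lie) because no one is a knight.
- Olivia (knave) says "Sam always speaks truthfully" - this is FALSE (a lie) because Sam is a knave.
- Dave (knave) says "Quinn and I are different types" - this is FALSE (a lie) because Dave is a knave and Quinn is a knave.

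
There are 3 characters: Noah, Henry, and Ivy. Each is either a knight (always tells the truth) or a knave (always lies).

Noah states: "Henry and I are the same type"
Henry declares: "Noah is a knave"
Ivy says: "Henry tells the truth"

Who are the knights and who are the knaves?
Noah is a knave.
Henry is a knight.
Ivy is a knight.

Verification:
- Noah (knave) says "Henry and I are the same type" - this is FALSE (a lie) because Noah is a knave and Henry is a knight.
- Henry (knight) says "Noah is a knave" - this is TRUE because Noah is a knave.
- Ivy (knight) says "Henry tells the truth" - this is TRUE because Henry is a knight.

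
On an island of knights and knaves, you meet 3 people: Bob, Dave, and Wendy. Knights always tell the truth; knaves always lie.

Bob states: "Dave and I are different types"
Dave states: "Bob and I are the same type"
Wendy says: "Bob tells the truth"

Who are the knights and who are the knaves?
Bob is a knight.
Dave is a knave.
Wendy is a knight.

Verification:
- Bob (knight) says "Dave and I are different types" - this is TRUE because Bob is a knight and Dave is a knave.
- Dave (knave) says "Bob and I are the same type" - this is FALSE (a lie) because Dave is a knave and Bob is a knight.
- Wendy (knight) says "Bob tells the truth" - this is TRUE because Bob is a knight.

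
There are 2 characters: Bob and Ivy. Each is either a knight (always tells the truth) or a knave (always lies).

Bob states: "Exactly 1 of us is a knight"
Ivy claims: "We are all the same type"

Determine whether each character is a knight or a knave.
Bob is a knight.
Ivy is a knave.

Verification:
- Bob (knight) says "Exactly 1 of us is a knight" - this is TRUE because there are 1 knights.
- Ivy (knave) says "We are all the same type" - this is FALSE (a lie) because Bob is a knight and Ivy is a knave.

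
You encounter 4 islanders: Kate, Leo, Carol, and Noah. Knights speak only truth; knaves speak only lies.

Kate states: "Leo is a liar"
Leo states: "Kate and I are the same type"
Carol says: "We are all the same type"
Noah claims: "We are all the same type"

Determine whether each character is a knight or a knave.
Kate is a knight.
Leo is a knave.
Carol is a knave.
Noah is a knave.

Verification:
- Kate (knight) says "Leo is a liar" - this is TRUE because Leo is a knave.
- Leo (knave) says "Kate and I are the same type" - this is FALSE (a lie) because Leo is a knave and Kate is a knight.
- Carol (knave) says "We are all the same type" - this is FALSE (a lie) because Kate is a knight and Leo, Carol, and Noah are knaves.
- Noah (knave) says "We are all the same type" - this is FALSE (a lie) because Kate is a knight and Leo, Carol, and Noah are knaves.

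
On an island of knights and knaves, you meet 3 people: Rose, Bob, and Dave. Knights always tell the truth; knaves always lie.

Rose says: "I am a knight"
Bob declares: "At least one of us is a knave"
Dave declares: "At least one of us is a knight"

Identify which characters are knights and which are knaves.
Rose is a knave.
Bob is a knight.
Dave is a knight.

Verification:
- Rose (knave) says "I am a knight" - this is FALSE (a lie) because Rose is a knave.
- Bob (knight) says "At least one of us is a knave" - this is TRUE because Rose is a knave.
- Dave (knight) says "At least one of us is a knight" - this is TRUE because Bob and Dave are knights.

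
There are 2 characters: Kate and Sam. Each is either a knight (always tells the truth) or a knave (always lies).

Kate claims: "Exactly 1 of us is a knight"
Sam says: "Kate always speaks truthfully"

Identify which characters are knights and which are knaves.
Kate is a knave.
Sam is a knave.

Verification:
- Kate (knave) says "Exactly 1 of us is a knight" - this is FALSE (a lie) because there are 0 knights.
- Sam (knave) says "Kate always speaks truthfully" - this is FALSE (a lie) because Kate is a knave.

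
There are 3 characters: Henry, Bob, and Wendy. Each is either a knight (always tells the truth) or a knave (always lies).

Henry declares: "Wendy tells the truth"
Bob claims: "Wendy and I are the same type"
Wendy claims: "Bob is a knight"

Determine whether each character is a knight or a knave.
Henry is a knight.
Bob is a knight.
Wendy is a knight.

Verification:
- Henry (knight) says "Wendy tells the truth" - this is TRUE because Wendy is a knight.
- Bob (knight) says "Wendy and I are the same type" - this is TRUE because Bob is a knight and Wendy is a knight.
- Wendy (knight) says "Bob is a knight" - this is TRUE because Bob is a knight.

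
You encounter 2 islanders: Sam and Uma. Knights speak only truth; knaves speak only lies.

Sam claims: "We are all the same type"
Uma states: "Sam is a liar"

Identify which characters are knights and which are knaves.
Sam is a knave.
Uma is a knight.

Verification:
- Sam (knave) says "We are all the same type" - this is FALSE (a lie) because Uma is a knight and Sam is a knave.
- Uma (knight) says "Sam is a liar" - this is TRUE because Sam is a knave.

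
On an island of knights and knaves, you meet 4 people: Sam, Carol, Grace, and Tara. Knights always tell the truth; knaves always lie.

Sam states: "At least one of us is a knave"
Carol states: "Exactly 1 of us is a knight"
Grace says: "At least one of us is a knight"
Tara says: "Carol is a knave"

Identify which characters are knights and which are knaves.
Sam is a knight.
Carol is a knave.
Grace is a knight.
Tara is a knight.

Verification:
- Sam (knight) says "At least one of us is a knave" - this is TRUE because Carol is a knave.
- Carol (knave) says "Exactly 1 of us is a knight" - this is FALSE (a lie) because there are 3 knights.
- Grace (knight) says "At least one of us is a knight" - this is TRUE because Sam, Grace, and Tara are knights.
- Tara (knight) says "Carol is a knave" - this is TRUE because Carol is a knave.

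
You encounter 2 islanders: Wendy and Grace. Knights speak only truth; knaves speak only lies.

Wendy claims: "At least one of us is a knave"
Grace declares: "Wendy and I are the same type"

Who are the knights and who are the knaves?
Wendy is a knight.
Grace is a knave.

Verification:
- Wendy (knight) says "At least one of us is a knave" - this is TRUE because Grace is a knave.
- Grace (knave) says "Wendy and I are the same type" - this is FALSE (a lie) because Grace is a knave and Wendy is a knight.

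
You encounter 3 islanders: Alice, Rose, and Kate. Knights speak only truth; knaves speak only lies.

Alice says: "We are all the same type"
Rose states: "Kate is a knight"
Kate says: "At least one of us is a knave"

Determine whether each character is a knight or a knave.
Alice is a knave.
Rose is a knight.
Kate is a knight.

Verification:
- Alice (knave) says "We are all the same type" - this is FALSE (a lie) because Rose and Kate are knights and Alice is a knave.
- Rose (knight) says "Kate is a knight" - this is TRUE because Kate is a knight.
- Kate (knight) says "At least one of us is a knave" - this is TRUE because Alice is a knave.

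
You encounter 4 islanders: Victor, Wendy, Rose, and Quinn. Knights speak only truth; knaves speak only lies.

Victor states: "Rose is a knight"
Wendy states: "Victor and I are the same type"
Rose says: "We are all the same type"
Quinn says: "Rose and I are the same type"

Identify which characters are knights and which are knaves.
Victor is a knight.
Wendy is a knight.
Rose is a knight.
Quinn is a knight.

Verification:
- Victor (knight) says "Rose is a knight" - this is TRUE because Rose is a knight.
- Wendy (knight) says "Victor and I are the same type" - this is TRUE because Wendy is a knight and Victor is a knight.
- Rose (knight) says "We are all the same type" - this is TRUE because Victor, Wendy, Rose, and Quinn are knights.
- Quinn (knight) says "Rose and I are the same type" - this is TRUE because Quinn is a knight and Rose is a knight.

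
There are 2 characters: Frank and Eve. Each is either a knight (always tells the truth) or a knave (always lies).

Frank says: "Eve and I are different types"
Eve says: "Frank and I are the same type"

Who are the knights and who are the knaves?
Frank is a knight.
Eve is a knave.

Verification:
- Frank (knight) says "Eve and I are different types" - this is TRUE because Frank is a knight and Eve is a knave.
- Eve (knave) says "Frank and I are the same type" - this is FALSE (a lie) because Eve is a knave and Frank is a knight.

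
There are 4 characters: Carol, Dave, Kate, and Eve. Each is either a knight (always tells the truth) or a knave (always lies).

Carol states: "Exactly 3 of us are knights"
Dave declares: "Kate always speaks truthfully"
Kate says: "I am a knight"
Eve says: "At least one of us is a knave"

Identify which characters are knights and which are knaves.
Carol is a knave.
Dave is a knave.
Kate is a knave.
Eve is a knight.

Verification:
- Carol (knave) says "Exactly 3 of us are knights" - this is FALSE (a lie) because there are 1 knights.
- Dave (knave) says "Kate always speaks truthfully" - this is FALSE (a lie) because Kate is a knave.
- Kate (knave) says "I am a knight" - this is FALSE (a lie) because Kate is a knave.
- Eve (knight) says "At least one of us is a knave" - this is TRUE because Carol, Dave, and Kate are knaves.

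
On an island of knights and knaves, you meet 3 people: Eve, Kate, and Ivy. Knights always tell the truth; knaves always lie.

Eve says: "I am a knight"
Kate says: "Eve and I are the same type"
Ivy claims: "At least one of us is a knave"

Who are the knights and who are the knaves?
Eve is a knight.
Kate is a knave.
Ivy is a knight.

Verification:
- Eve (knight) says "I am a knight" - this is TRUE because Eve is a knight.
- Kate (knave) says "Eve and I are the same type" - this is FALSE (a lie) because Kate is a knave and Eve is a knight.
- Ivy (knight) says "At least one of us is a knave" - this is TRUE because Kate is a knave.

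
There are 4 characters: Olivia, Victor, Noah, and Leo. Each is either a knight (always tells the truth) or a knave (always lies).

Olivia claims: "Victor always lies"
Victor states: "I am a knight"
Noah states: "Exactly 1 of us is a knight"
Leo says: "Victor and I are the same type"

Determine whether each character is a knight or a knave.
Olivia is a knave.
Victor is a knight.
Noah is a knave.
Leo is a knight.

Verification:
- Olivia (knave) says "Victor always lies" - this is FALSE (a lie) because Victor is a knight.
- Victor (knight) says "I am a knight" - this is TRUE because Victor is a knight.
- Noah (knave) says "Exactly 1 of us is a knight" - this is FALSE (a lie) because there are 2 knights.
- Leo (knight) says "Victor and I are the same type" - this is TRUE because Leo is a knight and Victor is a knight.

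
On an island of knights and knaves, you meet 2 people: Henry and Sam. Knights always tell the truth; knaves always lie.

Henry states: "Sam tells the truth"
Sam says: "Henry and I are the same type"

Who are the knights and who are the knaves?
Henry is a knight.
Sam is a knight.

Verification:
- Henry (knight) says "Sam tells the truth" - this is TRUE because Sam is a knight.
- Sam (knight) says "Henry and I are the same type" - this is TRUE because Sam is a knight and Henry is a knight.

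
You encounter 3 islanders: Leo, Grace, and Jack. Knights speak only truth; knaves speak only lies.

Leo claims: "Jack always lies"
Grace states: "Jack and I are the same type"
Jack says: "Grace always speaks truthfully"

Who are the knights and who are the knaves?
Leo is a knave.
Grace is a knight.
Jack is a knight.

Verification:
- Leo (knave) says "Jack always lies" - this is FALSE (a lie) because Jack is a knight.
- Grace (knight) says "Jack and I are the same type" - this is TRUE because Grace is a knight and Jack is a knight.
- Jack (knight) says "Grace always speaks truthfully" - this is TRUE because Grace is a knight.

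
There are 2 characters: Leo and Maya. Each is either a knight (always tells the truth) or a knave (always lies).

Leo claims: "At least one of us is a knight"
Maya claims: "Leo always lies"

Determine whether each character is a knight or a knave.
Leo is a knight.
Maya is a knave.

Verification:
- Leo (knight) says "At least one of us is a knight" - this is TRUE because Leo is a knight.
- Maya (knave) says "Leo always lies" - this is FALSE (a lie) because Leo is a knight.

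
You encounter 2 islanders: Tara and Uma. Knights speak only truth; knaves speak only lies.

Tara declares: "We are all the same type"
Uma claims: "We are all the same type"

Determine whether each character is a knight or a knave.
Tara is a knight.
Uma is a knight.

Verification:
- Tara (knight) says "We are all the same type" - this is TRUE because Tara and Uma are knights.
- Uma (knight) says "We are all the same type" - this is TRUE because Tara and Uma are knights.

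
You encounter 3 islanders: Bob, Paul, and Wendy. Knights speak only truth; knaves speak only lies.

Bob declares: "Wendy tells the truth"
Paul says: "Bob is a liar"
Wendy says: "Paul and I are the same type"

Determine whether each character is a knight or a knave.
Bob is a knave.
Paul is a knight.
Wendy is a knave.

Verification:
- Bob (knave) says "Wendy tells the truth" - this is FALSE (a lie) because Wendy is a knave.
- Paul (knight) says "Bob is a liar" - this is TRUE because Bob is a knave.
- Wendy (knave) says "Paul and I are the same type" - this is FALSE (a lie) because Wendy is a knave and Paul is a knight.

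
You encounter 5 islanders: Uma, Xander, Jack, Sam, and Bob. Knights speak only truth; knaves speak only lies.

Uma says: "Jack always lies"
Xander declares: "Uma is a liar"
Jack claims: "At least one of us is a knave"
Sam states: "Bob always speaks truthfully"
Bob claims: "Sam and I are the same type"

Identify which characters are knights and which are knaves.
Uma is a knave.
Xander is a knight.
Jack is a knight.
Sam is a knight.
Bob is a knight.

Verification:
- Uma (knave) says "Jack always lies" - this is FALSE (a lie) because Jack is a knight.
- Xander (knight) says "Uma is a liar" - this is TRUE because Uma is a knave.
- Jack (knight) says "At least one of us is a knave" - this is TRUE because Uma is a knave.
- Sam (knight) says "Bob always speaks truthfully" - this is TRUE because Bob is a knight.
- Bob (knight) says "Sam and I are the same type" - this is TRUE because Bob is a knight and Sam is a knight.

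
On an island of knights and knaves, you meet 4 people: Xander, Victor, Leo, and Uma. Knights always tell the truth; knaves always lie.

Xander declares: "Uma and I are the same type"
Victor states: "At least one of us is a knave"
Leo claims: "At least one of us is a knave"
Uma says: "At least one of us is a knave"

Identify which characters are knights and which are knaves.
Xander is a knave.
Victor is a knight.
Leo is a knight.
Uma is a knight.

Verification:
- Xander (knave) says "Uma and I are the same type" - this is FALSE (a lie) because Xander is a knave and Uma is a knight.
- Victor (knight) says "At least one of us is a knave" - this is TRUE because Xander is a knave.
- Leo (knight) says "At least one of us is a knave" - this is TRUE because Xander is a knave.
- Uma (knight) says "At least one of us is a knave" - this is TRUE because Xander is a knave.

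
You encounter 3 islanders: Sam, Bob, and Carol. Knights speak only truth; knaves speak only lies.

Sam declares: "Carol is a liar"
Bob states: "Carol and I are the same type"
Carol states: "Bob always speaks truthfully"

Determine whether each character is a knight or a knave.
Sam is a knave.
Bob is a knight.
Carol is a knight.

Verification:
- Sam (knave) says "Carol is a liar" - this is FALSE (a lie) because Carol is a knight.
- Bob (knight) says "Carol and I are the same type" - this is TRUE because Bob is a knight and Carol is a knight.
- Carol (knight) says "Bob always speaks truthfully" - this is TRUE because Bob is a knight.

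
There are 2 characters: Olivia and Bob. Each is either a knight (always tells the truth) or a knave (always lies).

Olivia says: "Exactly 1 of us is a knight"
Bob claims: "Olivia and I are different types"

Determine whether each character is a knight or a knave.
Olivia is a knave.
Bob is a knave.

Verification:
- Olivia (knave) says "Exactly 1 of us is a knight" - this is FALSE (a lie) because there are 0 knights.
- Bob (knave) says "Olivia and I are different types" - this is FALSE (a lie) because Bob is a knave and Olivia is a knave.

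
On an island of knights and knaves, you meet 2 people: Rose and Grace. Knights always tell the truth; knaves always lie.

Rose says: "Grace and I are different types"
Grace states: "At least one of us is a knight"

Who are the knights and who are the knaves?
Rose is a knave.
Grace is a knave.

Verification:
- Rose (knave) says "Grace and I are different types" - this is FALSE (a lie) because Rose is a knave and Grace is a knave.
- Grace (knave) says "At least one of us is a knight" - this is FALSE (a lie) because no one is a knight.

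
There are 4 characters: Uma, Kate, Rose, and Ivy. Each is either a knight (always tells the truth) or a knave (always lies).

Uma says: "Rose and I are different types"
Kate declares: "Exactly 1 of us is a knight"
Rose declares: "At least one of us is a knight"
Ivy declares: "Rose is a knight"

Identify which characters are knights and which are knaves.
Uma is a knave.
Kate is a knave.
Rose is a knave.
Ivy is a knave.

Verification:
- Uma (knave) says "Rose and I are different types" - this is FALSE (a lie) because Uma is a knave and Rose is a knave.
- Kate (knave) says "Exactly 1 of us is a knight" - this is FALSE (a lie) because there are 0 knights.
- Rose (knave) says "At least one of us is a knight" - this is FALSE (a lie) because no one is a knight.
- Ivy (knave) says "Rose is a knight" - this is FALSE (a lie) because Rose is a knave.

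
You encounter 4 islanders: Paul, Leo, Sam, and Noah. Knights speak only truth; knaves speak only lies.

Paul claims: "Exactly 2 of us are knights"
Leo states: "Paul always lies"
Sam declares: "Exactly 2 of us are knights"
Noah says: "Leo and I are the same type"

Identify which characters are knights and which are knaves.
Paul is a knave.
Leo is a knight.
Sam is a knave.
Noah is a knave.

Verification:
- Paul (knave) says "Exactly 2 of us are knights" - this is FALSE (a lie) because there are 1 knights.
- Leo (knight) says "Paul always lies" - this is TRUE because Paul is a knave.
- Sam (knave) says "Exactly 2 of us are knights" - this is FALSE (a lie) because there are 1 knights.
- Noah (knave) says "Leo and I are the same type" - this is FALSE (a lie) because Noah is a knave and Leo is a knight.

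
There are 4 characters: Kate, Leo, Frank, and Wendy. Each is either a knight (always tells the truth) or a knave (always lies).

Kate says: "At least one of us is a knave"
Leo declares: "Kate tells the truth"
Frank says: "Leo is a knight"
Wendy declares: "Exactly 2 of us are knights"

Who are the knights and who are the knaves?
Kate is a knight.
Leo is a knight.
Frank is a knight.
Wendy is a knave.

Verification:
- Kate (knight) says "At least one of us is a knave" - this is TRUE because Wendy is a knave.
- Leo (knight) says "Kate tells the truth" - this is TRUE because Kate is a knight.
- Frank (knight) says "Leo is a knight" - this is TRUE because Leo is a knight.
- Wendy (knave) says "Exactly 2 of us are knights" - this is FALSE (a lie) because there are 3 knights.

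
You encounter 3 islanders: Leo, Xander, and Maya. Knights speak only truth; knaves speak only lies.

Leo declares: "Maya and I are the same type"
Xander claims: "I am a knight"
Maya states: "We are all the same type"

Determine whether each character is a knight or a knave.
Leo is a knight.
Xander is a knight.
Maya is a knight.

Verification:
- Leo (knight) says "Maya and I are the same type" - this is TRUE because Leo is a knight and Maya is a knight.
- Xander (knight) says "I am a knight" - this is TRUE because Xander is a knight.
- Maya (knight) says "We are all the same type" - this is TRUE because Leo, Xander, and Maya are knights.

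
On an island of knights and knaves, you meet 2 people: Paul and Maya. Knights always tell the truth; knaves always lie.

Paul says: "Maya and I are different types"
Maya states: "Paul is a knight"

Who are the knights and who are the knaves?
Paul is a knave.
Maya is a knave.

Verification:
- Paul (knave) says "Maya and I are different types" - this is FALSE (a lie) because Paul is a knave and Maya is a knave.
- Maya (knave) says "Paul is a knight" - this is FALSE (a lie) because Paul is a knave.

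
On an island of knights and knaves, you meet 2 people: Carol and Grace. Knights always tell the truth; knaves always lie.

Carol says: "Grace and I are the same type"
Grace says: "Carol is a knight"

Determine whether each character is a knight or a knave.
Carol is a knight.
Grace is a knight.

Verification:
- Carol (knight) says "Grace and I are the same type" - this is TRUE because Carol is a knight and Grace is a knight.
- Grace (knight) says "Carol is a knight" - this is TRUE because Carol is a knight.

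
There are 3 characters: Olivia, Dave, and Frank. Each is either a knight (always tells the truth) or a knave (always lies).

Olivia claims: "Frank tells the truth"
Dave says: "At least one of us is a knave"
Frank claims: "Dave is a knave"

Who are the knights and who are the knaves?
Olivia is a knave.
Dave is a knight.
Frank is a knave.

Verification:
- Olivia (knave) says "Frank tells the truth" - this is FALSE (a lie) because Frank is a knave.
- Dave (knight) says "At least one of us is a knave" - this is TRUE because Olivia and Frank are knaves.
- Frank (knave) says "Dave is a knave" - this is FALSE (a lie) because Dave is a knight.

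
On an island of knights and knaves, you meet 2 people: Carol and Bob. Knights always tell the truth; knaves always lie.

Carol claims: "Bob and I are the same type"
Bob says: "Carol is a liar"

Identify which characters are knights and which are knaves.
Carol is a knave.
Bob is a knight.

Verification:
- Carol (knave) says "Bob and I are the same type" - this is FALSE (a lie) because Carol is a knave and Bob is a knight.
- Bob (knight) says "Carol is a liar" - this is TRUE because Carol is a knave.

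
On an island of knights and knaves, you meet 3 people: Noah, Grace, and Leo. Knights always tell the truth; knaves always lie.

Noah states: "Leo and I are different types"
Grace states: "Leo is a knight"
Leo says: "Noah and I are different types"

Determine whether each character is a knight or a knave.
Noah is a knave.
Grace is a knave.
Leo is a knave.

Verification:
- Noah (knave) says "Leo and I are different types" - this is FALSE (a lie) because Noah is a knave and Leo is a knave.
- Grace (knave) says "Leo is a knight" - this is FALSE (a lie) because Leo is a knave.
- Leo (knave) says "Noah and I are different types" - this is FALSE (a lie) because Leo is a knave and Noah is a knave.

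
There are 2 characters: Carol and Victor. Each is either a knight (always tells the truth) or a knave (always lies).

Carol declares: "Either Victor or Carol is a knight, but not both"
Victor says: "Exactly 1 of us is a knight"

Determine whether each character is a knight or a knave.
Carol is a knave.
Victor is a knave.

Verification:
- Carol (knave) says "Either Victor or Carol is a knight, but not both" - this is FALSE (a lie) because Victor is a knave and Carol is a knave.
- Victor (knave) says "Exactly 1 of us is a knight" - this is FALSE (a lie) because there are 0 knights.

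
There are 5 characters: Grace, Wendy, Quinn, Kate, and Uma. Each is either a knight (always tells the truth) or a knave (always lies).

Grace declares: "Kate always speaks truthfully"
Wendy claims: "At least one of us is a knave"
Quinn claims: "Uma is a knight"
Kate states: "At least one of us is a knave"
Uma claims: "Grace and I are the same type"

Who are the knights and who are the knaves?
Grace is a knight.
Wendy is a knight.
Quinn is a knave.
Kate is a knight.
Uma is a knave.

Verification:
- Grace (knight) says "Kate always speaks truthfully" - this is TRUE because Kate is a knight.
- Wendy (knight) says "At least one of us is a knave" - this is TRUE because Quinn and Uma are knaves.
- Quinn (knave) says "Uma is a knight" - this is FALSE (a lie) because Uma is a knave.
- Kate (knight) says "At least one of us is a knave" - this is TRUE because Quinn and Uma are knaves.
- Uma (knave) says "Grace and I are the same type" - this is FALSE (a lie) because Uma is a knave and Grace is a knight.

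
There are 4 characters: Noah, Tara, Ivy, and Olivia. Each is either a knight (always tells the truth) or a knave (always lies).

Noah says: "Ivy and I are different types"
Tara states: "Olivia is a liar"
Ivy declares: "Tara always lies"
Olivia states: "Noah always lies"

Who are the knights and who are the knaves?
Noah is a knight.
Tara is a knight.
Ivy is a knave.
Olivia is a knave.

Verification:
- Noah (knight) says "Ivy and I are different types" - this is TRUE because Noah is a knight and Ivy is a knave.
- Tara (knight) says "Olivia is a liar" - this is TRUE because Olivia is a knave.
- Ivy (knave) says "Tara always lies" - this is FALSE (a lie) because Tara is a knight.
- Olivia (knave) says "Noah always lies" - this is FALSE (a lie) because Noah is a knight.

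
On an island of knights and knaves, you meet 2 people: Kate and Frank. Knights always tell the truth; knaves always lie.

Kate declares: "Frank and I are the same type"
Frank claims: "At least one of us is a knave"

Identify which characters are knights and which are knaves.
Kate is a knave.
Frank is a knight.

Verification:
- Kate (knave) says "Frank and I are the same type" - this is FALSE (a lie) because Kate is a knave and Frank is a knight.
- Frank (knight) says "At least one of us is a knave" - this is TRUE because Kate is a knave.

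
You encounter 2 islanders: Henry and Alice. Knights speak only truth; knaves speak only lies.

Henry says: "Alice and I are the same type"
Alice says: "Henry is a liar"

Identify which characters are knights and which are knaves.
Henry is a knave.
Alice is a knight.

Verification:
- Henry (knave) says "Alice and I are the same type" - this is FALSE (a lie) because Henry is a knave and Alice is a knight.
- Alice (knight) says "Henry is a liar" - this is TRUE because Henry is a knave.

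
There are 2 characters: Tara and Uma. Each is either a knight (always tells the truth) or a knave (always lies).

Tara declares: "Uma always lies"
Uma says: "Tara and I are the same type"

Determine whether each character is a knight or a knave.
Tara is a knight.
Uma is a knave.

Verification:
- Tara (knight) says "Uma always lies" - this is TRUE because Uma is a knave.
- Uma (knave) says "Tara and I are the same type" - this is FALSE (a lie) because Uma is a knave and Tara is a knight.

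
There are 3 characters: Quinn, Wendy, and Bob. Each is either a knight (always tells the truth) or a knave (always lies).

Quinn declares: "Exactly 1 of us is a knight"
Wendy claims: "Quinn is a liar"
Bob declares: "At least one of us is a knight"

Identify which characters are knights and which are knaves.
Quinn is a knave.
Wendy is a knight.
Bob is a knight.

Verification:
- Quinn (knave) says "Exactly 1 of us is a knight" - this is FALSE (a lie) because there are 2 knights.
- Wendy (knight) says "Quinn is a liar" - this is TRUE because Quinn is a knave.
- Bob (knight) says "At least one of us is a knight" - this is TRUE because Wendy and Bob are knights.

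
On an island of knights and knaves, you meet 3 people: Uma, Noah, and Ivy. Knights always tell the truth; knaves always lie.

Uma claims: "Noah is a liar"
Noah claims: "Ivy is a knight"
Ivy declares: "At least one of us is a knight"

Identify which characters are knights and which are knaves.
Uma is a knave.
Noah is a knight.
Ivy is a knight.

Verification:
- Uma (knave) says "Noah is a liar" - this is FALSE (a lie) because Noah is a knight.
- Noah (knight) says "Ivy is a knight" - this is TRUE because Ivy is a knight.
- Ivy (knight) says "At least one of us is a knight" - this is TRUE because Noah and Ivy are knights.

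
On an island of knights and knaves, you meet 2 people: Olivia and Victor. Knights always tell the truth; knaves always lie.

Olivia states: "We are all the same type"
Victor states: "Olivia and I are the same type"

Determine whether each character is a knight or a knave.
Olivia is a knight.
Victor is a knight.

Verification:
- Olivia (knight) says "We are all the same type" - this is TRUE because Olivia and Victor are knights.
- Victor (knight) says "Olivia and I are the same type" - this is TRUE because Victor is a knight and Olivia is a knight.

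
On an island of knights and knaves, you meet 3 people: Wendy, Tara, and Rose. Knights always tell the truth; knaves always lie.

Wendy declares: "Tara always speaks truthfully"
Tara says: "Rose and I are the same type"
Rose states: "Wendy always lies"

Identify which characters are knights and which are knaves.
Wendy is a knave.
Tara is a knave.
Rose is a knight.

Verification:
- Wendy (knave) says "Tara always speaks truthfully" - this is FALSE (a lie) because Tara is a knave.
- Tara (knave) says "Rose and I are the same type" - this is FALSE (a lie) because Tara is a knave and Rose is a knight.
- Rose (knight) says "Wendy always lies" - this is TRUE because Wendy is a knave.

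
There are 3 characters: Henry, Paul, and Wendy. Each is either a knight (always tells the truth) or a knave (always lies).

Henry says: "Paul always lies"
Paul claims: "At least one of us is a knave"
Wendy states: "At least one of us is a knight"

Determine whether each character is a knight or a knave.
Henry is a knave.
Paul is a knight.
Wendy is a knight.

Verification:
- Henry (knave) says "Paul always lies" - this is FALSE (a lie) because Paul is a knight.
- Paul (knight) says "At least one of us is a knave" - this is TRUE because Henry is a knave.
- Wendy (knight) says "At least one of us is a knight" - this is TRUE because Paul and Wendy are knights.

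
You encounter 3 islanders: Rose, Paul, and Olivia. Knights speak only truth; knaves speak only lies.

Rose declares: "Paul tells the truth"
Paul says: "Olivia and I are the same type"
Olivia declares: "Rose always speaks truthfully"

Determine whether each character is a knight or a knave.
Rose is a knight.
Paul is a knight.
Olivia is a knight.

Verification:
- Rose (knight) says "Paul tells the truth" - this is TRUE because Paul is a knight.
- Paul (knight) says "Olivia and I are the same type" - this is TRUE because Paul is a knight and Olivia is a knight.
- Olivia (knight) says "Rose always speaks truthfully" - this is TRUE because Rose is a knight.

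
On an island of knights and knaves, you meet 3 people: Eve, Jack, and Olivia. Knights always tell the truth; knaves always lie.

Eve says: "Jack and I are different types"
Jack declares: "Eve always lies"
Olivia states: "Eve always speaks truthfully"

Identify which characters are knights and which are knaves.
Eve is a knight.
Jack is a knave.
Olivia is a knight.

Verification:
- Eve (knight) says "Jack and I are different types" - this is TRUE because Eve is a knight and Jack is a knave.
- Jack (knave) says "Eve always lies" - this is FALSE (a lie) because Eve is a knight.
- Olivia (knight) says "Eve always speaks truthfully" - this is TRUE because Eve is a knight.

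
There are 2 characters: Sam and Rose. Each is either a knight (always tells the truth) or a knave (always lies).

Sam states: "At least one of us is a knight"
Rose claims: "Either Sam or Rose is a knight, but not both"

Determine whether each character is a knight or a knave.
Sam is a knave.
Rose is a knave.

Verification:
- Sam (knave) says "At least one of us is a knight" - this is FALSE (a lie) because no one is a knight.
- Rose (knave) says "Either Sam or Rose is a knight, but not both" - this is FALSE (a lie) because Sam is a knave and Rose is a knave.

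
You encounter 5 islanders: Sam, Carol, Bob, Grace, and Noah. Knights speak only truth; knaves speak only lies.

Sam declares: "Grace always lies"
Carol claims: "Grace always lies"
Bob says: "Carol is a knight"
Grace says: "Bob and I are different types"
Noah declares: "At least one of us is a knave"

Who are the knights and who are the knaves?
Sam is a knave.
Carol is a knave.
Bob is a knave.
Grace is a knight.
Noah is a knight.

Verification:
- Sam (knave) says "Grace always lies" - this is FALSE (a lie) because Grace is a knight.
- Carol (knave) says "Grace always lies" - this is FALSE (a lie) because Grace is a knight.
- Bob (knave) says "Carol is a knight" - this is FALSE (a lie) because Carol is a knave.
- Grace (knight) says "Bob and I are different types" - this is TRUE because Grace is a knight and Bob is a knave.
- Noah (knight) says "At least one of us is a knave" - this is TRUE because Sam, Carol, and Bob are knaves.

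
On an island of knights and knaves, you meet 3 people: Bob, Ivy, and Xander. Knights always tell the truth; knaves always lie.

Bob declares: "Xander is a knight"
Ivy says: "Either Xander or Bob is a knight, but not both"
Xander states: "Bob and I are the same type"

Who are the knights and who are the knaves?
Bob is a knight.
Ivy is a knave.
Xander is a knight.

Verification:
- Bob (knight) says "Xander is a knight" - this is TRUE because Xander is a knight.
- Ivy (knave) says "Either Xander or Bob is a knight, but not both" - this is FALSE (a lie) because Xander is a knight and Bob is a knight.
- Xander (knight) says "Bob and I are the same type" - this is TRUE because Xander is a knight and Bob is a knight.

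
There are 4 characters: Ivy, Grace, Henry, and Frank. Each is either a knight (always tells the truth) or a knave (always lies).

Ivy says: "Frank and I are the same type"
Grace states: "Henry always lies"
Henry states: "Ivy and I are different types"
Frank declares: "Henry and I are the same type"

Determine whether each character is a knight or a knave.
Ivy is a knave.
Grace is a knave.
Henry is a knight.
Frank is a knight.

Verification:
- Ivy (knave) says "Frank and I are the same type" - this is FALSE (a lie) because Ivy is a knave and Frank is a knight.
- Grace (knave) says "Henry always lies" - this is FALSE (a lie) because Henry is a knight.
- Henry (knight) says "Ivy and I are different types" - this is TRUE because Henry is a knight and Ivy is a knave.
- Frank (knight) says "Henry and I are the same type" - this is TRUE because Frank is a knight and Henry is a knight.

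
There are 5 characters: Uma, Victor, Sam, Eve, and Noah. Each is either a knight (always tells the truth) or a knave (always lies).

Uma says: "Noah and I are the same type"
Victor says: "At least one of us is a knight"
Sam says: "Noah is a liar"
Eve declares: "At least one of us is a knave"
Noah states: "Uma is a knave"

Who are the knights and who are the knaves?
Uma is a knave.
Victor is a knight.
Sam is a knave.
Eve is a knight.
Noah is a knight.

Verification:
- Uma (knave) says "Noah and I are the same type" - this is FALSE (a lie) because Uma is a knave and Noah is a knight.
- Victor (knight) says "At least one of us is a knight" - this is TRUE because Victor, Eve, and Noah are knights.
- Sam (knave) says "Noah is a liar" - this is FALSE (a lie) because Noah is a knight.
- Eve (knight) says "At least one of us is a knave" - this is TRUE because Uma and Sam are knaves.
- Noah (knight) says "Uma is a knave" - this is TRUE because Uma is a knave.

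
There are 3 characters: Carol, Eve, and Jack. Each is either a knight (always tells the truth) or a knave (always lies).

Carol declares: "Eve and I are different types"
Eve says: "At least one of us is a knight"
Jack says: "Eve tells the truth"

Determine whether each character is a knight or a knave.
Carol is a knave.
Eve is a knave.
Jack is a knave.

Verification:
- Carol (knave) says "Eve and I are different types" - this is FALSE (a lie) because Carol is a knave and Eve is a knave.
- Eve (knave) says "At least one of us is a knight" - this is FALSE (a lie) because no one is a knight.
- Jack (knave) says "Eve tells the truth" - this is FALSE (a lie) because Eve is a knave.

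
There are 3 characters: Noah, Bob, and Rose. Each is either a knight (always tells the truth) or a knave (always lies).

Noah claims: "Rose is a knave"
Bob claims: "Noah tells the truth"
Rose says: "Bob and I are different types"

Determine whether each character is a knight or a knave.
Noah is a knave.
Bob is a knave.
Rose is a knight.

Verification:
- Noah (knave) says "Rose is a knave" - this is FALSE (a lie) because Rose is a knight.
- Bob (knave) says "Noah tells the truth" - this is FALSE (a lie) because Noah is a knave.
- Rose (knight) says "Bob and I are different types" - this is TRUE because Rose is a knight and Bob is a knave.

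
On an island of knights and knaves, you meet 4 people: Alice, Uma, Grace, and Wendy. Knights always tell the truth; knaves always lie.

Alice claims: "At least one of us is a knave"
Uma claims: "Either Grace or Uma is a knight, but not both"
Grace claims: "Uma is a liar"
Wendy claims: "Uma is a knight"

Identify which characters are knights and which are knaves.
Alice is a knight.
Uma is a knight.
Grace is a knave.
Wendy is a knight.

Verification:
- Alice (knight) says "At least one of us is a knave" - this is TRUE because Grace is a knave.
- Uma (knight) says "Either Grace or Uma is a knight, but not both" - this is TRUE because Grace is a knave and Uma is a knight.
- Grace (knave) says "Uma is a liar" - this is FALSE (a lie) because Uma is a knight.
- Wendy (knight) says "Uma is a knight" - this is TRUE because Uma is a knight.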